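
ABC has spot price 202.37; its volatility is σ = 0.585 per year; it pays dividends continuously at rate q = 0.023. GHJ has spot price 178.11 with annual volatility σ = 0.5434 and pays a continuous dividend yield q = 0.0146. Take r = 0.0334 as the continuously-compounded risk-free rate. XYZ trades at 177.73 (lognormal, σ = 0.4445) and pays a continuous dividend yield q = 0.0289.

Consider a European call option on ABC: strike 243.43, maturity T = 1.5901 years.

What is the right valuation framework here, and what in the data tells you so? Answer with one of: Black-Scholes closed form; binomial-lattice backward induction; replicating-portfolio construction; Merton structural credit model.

Key observation: with ABC following a GBM at constant σ and r, the European call struck at 243.43 prices in closed form — nothing here needs a stepwise model or a balance sheet.

framework: Black-Scholes closed form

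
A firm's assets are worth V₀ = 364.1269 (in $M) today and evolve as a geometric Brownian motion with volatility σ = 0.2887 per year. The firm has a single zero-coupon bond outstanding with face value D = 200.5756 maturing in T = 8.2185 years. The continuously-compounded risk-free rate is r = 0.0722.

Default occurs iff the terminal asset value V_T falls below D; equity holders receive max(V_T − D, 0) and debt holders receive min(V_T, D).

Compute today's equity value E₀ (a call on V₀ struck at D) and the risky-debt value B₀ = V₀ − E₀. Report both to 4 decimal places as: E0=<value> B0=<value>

E0=258.5957 B0=105.5312

Work the structural quantities from V₀ = 364.1269 against face 200.5756:
d₁ = [ln(V₀/D) + (r + σ²/2)T] / (σ√T)
   = [ln(364.1269/200.5756) + (0.0722 + 0.5·0.2887²)·8.2185] / (0.2887·√8.2185)
   = [0.596311 + 0.935872] / 0.827643 = 1.851261
d₂ = d₁ − σ√T = 1.851261 − 0.827643 = 1.023618
N(d₁) = 0.967934,  N(d₂) = 0.846992,  e^(−rT) = 0.552459
E₀ = V₀·N(d₁) − D·e^(−rT)·N(d₂)
   = 364.1269·0.967934 − 200.5756·0.552459·0.846992 = 258.595747
B₀ = V₀ − E₀ = 364.1269 − 258.595747 = 105.531153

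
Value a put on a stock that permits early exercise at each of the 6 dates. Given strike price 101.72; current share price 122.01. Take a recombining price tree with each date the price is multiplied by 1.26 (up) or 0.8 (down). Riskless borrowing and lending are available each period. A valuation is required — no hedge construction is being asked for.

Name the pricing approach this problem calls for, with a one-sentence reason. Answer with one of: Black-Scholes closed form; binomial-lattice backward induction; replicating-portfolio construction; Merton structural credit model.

framework: binomial-lattice backward induction

Key observation: an American put (K = 101.72, S₀ = 122.01) on a 6-date tree has no closed form — the optimal stopping decision is embedded and must be resolved recursively from expiry.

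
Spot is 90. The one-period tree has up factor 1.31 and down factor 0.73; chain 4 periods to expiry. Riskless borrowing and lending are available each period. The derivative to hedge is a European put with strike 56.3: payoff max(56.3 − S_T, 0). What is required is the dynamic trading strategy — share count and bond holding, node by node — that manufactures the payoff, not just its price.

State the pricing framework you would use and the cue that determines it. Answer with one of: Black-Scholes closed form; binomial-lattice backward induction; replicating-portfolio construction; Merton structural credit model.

Key observation: the task asks for the hedge itself — share and bond holdings at every node of the 4-period tree on spot 90 with factors 1.31/0.73 — which is exactly what the replicating-portfolio construction produces.

framework: replicating-portfolio construction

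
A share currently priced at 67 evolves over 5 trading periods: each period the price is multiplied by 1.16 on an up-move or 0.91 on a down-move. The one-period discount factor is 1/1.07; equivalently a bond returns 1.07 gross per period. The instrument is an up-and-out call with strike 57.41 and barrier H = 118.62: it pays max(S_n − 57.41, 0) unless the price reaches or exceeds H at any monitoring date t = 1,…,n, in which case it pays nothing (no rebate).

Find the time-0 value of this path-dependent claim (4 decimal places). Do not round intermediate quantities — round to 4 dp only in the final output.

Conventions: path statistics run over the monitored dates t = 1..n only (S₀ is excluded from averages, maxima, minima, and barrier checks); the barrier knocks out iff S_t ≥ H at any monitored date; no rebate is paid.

price = 17.6326

Set p* = 0.6400 (from d < R < u); the path-dependent value is the discounted p*-expectation over all price paths.
Enumerate all 2^5 = 32 price paths (U = up ×1.16, D = down ×0.91); each path with k up-moves has probability p*^k·(1−p*)^(5−k).
DDDDD: M=60.9700, payoff=0.0000, prob=0.006047
UDDDD: M=77.7200, payoff=0.0000, prob=0.010750
DUDDD: M=70.7252, payoff=0.0000, prob=0.010750
UUDDD: M=90.1552, payoff=10.5283, prob=0.019110
DDUDD: M=64.3599, payoff=0.0000, prob=0.010750
UDUDD: M=82.0412, payoff=10.5283, prob=0.019110
DUUDD: M=82.0412, payoff=10.5283, prob=0.019110
UUUDD: M=104.5800, payoff=29.1927, prob=0.033974
DDDUD: M=60.9700, payoff=0.0000, prob=0.010750
UDDUD: M=77.7200, payoff=10.5283, prob=0.019110
DUDUD: M=74.6575, payoff=10.5283, prob=0.019110
UUDUD: M=95.1678, payoff=29.1927, prob=0.033974
DDUUD: M=74.6575, payoff=10.5283, prob=0.019110
UDUUD: M=95.1678, payoff=29.1927, prob=0.033974
DUUUD: M=95.1678, payoff=29.1927, prob=0.033974
UUUUD: M=121.3128, payoff=0.0000, prob=0.060398
DDDDU: M=60.9700, payoff=0.0000, prob=0.010750
UDDDU: M=77.7200, payoff=10.5283, prob=0.019110
DUDDU: M=70.7252, payoff=10.5283, prob=0.019110
UUDDU: M=90.1552, payoff=29.1927, prob=0.033974
DDUDU: M=67.9383, payoff=10.5283, prob=0.019110
UDUDU: M=86.6027, payoff=29.1927, prob=0.033974
DUUDU: M=86.6027, payoff=29.1927, prob=0.033974
UUUDU: M=110.3947, payoff=52.9847, prob=0.060398
DDDUU: M=67.9383, payoff=10.5283, prob=0.019110
UDDUU: M=86.6027, payoff=29.1927, prob=0.033974
DUDUU: M=86.6027, payoff=29.1927, prob=0.033974
UUDUU: M=110.3947, payoff=52.9847, prob=0.060398
DDUUU: M=86.6027, payoff=29.1927, prob=0.033974
UDUUU: M=110.3947, payoff=52.9847, prob=0.060398
DUUUU: M=110.3947, payoff=52.9847, prob=0.060398
UUUUU: M=140.7229, payoff=0.0000, prob=0.107374
Price = Σ prob·payoff / R^5 = 24.730564 / 1.402552 = 17.6326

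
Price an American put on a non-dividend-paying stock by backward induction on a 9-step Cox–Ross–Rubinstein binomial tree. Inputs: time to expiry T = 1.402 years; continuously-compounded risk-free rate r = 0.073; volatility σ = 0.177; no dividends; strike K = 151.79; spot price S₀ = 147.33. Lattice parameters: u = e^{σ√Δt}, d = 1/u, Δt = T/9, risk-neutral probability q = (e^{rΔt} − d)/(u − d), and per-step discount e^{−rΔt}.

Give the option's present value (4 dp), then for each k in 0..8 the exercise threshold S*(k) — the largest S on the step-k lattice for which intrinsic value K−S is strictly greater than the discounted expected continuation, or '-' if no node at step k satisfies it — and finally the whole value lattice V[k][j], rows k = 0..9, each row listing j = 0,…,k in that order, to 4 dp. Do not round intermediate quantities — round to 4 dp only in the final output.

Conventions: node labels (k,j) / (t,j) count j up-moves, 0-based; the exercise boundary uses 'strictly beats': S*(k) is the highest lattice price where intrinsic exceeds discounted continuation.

price = 9.5565
boundary = - - 128.1185 119.4737 128.1185 119.4737 128.1185 137.3889 128.1185
tree:
9.5565
15.2567 5.3496
23.6715 9.0696 2.5861
32.3163 14.9102 4.7443 0.9723
40.3778 23.6715 8.4485 1.9808 0.2135
47.8954 32.3163 14.4892 3.9563 0.4958 0.0000
54.9057 40.3778 23.6715 7.6940 1.1509 0.0000 0.0000
61.4430 47.8954 32.3163 14.4011 2.6720 0.0000 0.0000 0.0000
67.5392 54.9057 40.3778 23.6715 6.2032 0.0000 0.0000 0.0000 0.0000
73.2240 61.4430 47.8954 32.3163 14.4011 0.0000 0.0000 0.0000 0.0000 0.0000

Δt=0.15578, u=1.07236, d=0.93252, q=0.56433, disc=e^(-rΔt)=0.98869
k=9 terminal: V=max(K-S,0) → 73.2240 61.4430 47.8954 32.3163 14.4011 0.0000 0.0000 0.0000 0.0000 0.0000
k=8: j=0 S=84.2508 intr=67.5392 cont=65.8228 V=67.5392[EX]; j=1 S=96.8843 intr=54.9057 cont=53.1894 V=54.9057[EX]; j=2 S=111.4122 intr=40.3778 cont=38.6615 V=40.3778[EX]; j=3 S=128.1185 intr=23.6715 cont=21.9551 V=23.6715[EX]; j=4 S=147.3300 intr=4.4600 cont=6.2032 V=6.2032[hold]; j=5 S=169.4223 intr=0.0000 cont=0.0000 V=0.0000[hold]; j=6 S=194.8273 intr=0.0000 cont=0.0000 V=0.0000[hold]; j=7 S=224.0418 intr=0.0000 cont=0.0000 V=0.0000[hold]; j=8 S=257.6370 intr=0.0000 cont=0.0000 V=0.0000[hold]  S*(8)=128.1185
k=7: j=0 S=90.3470 intr=61.4430 cont=59.7267 V=61.4430[EX]; j=1 S=103.8946 intr=47.8954 cont=46.1790 V=47.8954[EX]; j=2 S=119.4737 intr=32.3163 cont=30.6000 V=32.3163[EX]; j=3 S=137.3889 intr=14.4011 cont=13.6574 V=14.4011[EX]; j=4 S=157.9904 intr=0.0000 cont=2.6720 V=2.6720[hold]; j=5 S=181.6812 intr=0.0000 cont=0.0000 V=0.0000[hold]; j=6 S=208.9245 intr=0.0000 cont=0.0000 V=0.0000[hold]; j=7 S=240.2529 intr=0.0000 cont=0.0000 V=0.0000[hold]  S*(7)=137.3889
k=6: j=0 S=96.8843 intr=54.9057 cont=53.1894 V=54.9057[EX]; j=1 S=111.4122 intr=40.3778 cont=38.6615 V=40.3778[EX]; j=2 S=128.1185 intr=23.6715 cont=21.9551 V=23.6715[EX]; j=3 S=147.3300 intr=4.4600 cont=7.6940 V=7.6940[hold]; j=4 S=169.4223 intr=0.0000 cont=1.1509 V=1.1509[hold]; j=5 S=194.8273 intr=0.0000 cont=0.0000 V=0.0000[hold]; j=6 S=224.0418 intr=0.0000 cont=0.0000 V=0.0000[hold]  S*(6)=128.1185
k=5: j=0 S=103.8946 intr=47.8954 cont=46.1790 V=47.8954[EX]; j=1 S=119.4737 intr=32.3163 cont=30.6000 V=32.3163[EX]; j=2 S=137.3889 intr=14.4011 cont=14.4892 V=14.4892[hold]; j=3 S=157.9904 intr=0.0000 cont=3.9563 V=3.9563[hold]; j=4 S=181.6812 intr=0.0000 cont=0.4958 V=0.4958[hold]; j=5 S=208.9245 intr=0.0000 cont=0.0000 V=0.0000[hold]  S*(5)=119.4737
k=4: j=0 S=111.4122 intr=40.3778 cont=38.6615 V=40.3778[EX]; j=1 S=128.1185 intr=23.6715 cont=22.0043 V=23.6715[EX]; j=2 S=147.3300 intr=4.4600 cont=8.4485 V=8.4485[hold]; j=3 S=169.4223 intr=0.0000 cont=1.9808 V=1.9808[hold]; j=4 S=194.8273 intr=0.0000 cont=0.2135 V=0.2135[hold]  S*(4)=128.1185
k=3: j=0 S=119.4737 intr=32.3163 cont=30.6000 V=32.3163[EX]; j=1 S=137.3889 intr=14.4011 cont=14.9102 V=14.9102[hold]; j=2 S=157.9904 intr=0.0000 cont=4.7443 V=4.7443[hold]; j=3 S=181.6812 intr=0.0000 cont=0.9723 V=0.9723[hold]  S*(3)=119.4737
k=2: j=0 S=128.1185 intr=23.6715 cont=22.2392 V=23.6715[EX]; j=1 S=147.3300 intr=4.4600 cont=9.0696 V=9.0696[hold]; j=2 S=169.4223 intr=0.0000 cont=2.5861 V=2.5861[hold]  S*(2)=128.1185
k=1: j=0 S=137.3889 intr=14.4011 cont=15.2567 V=15.2567[hold]; j=1 S=157.9904 intr=0.0000 cont=5.3496 V=5.3496[hold]  S*(1)=-
k=0: j=0 S=147.3300 intr=4.4600 cont=9.5565 V=9.5565[hold]  S*(0)=-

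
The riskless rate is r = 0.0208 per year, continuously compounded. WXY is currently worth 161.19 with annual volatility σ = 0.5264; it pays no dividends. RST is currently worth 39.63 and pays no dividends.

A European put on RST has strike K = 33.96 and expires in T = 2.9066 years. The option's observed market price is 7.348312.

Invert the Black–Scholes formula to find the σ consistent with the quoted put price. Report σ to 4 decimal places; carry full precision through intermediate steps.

sigma = 0.4542

At σ = 0.4542 the Black–Scholes value reproduces the quote:
σ√T = 0.4542·√2.9066 = 0.774354
d₁ = (ln(S/K) + (r+σ²/2)T) / (σ√T) = (ln(39.63/33.96) + (0.0208+0.4542²/2)·2.9066) / 0.774354 = (0.154403 + 0.360270) / 0.774354 = 0.664647
d₂ = d₁ − σ√T = 0.664647 − 0.774354 = -0.109707
e^{−rT} = 0.941334
N(−d₁) = 0.253138,  N(−d₂) = 0.543679
V = K·e^{−rT}·N(−d₂) − S·N(−d₁) = 17.380171 − 10.031859 = 7.348312 (equal to the quote); since ∂V/∂σ > 0 for all σ, the implied volatility is unique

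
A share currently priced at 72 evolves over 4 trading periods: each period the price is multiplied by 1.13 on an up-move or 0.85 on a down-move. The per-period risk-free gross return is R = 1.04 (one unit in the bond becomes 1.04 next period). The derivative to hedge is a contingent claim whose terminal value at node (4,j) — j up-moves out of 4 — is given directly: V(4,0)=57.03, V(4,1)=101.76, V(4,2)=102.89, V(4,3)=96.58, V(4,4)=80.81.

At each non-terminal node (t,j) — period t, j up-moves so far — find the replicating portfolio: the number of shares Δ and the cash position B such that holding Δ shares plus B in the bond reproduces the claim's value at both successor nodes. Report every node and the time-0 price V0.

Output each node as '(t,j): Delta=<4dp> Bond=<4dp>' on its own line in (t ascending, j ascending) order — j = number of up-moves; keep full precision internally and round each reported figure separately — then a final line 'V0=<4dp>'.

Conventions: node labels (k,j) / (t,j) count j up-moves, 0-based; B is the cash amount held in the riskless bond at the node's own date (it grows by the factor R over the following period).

(0,0): Delta=-0.2648 Bond=100.3458
(1,0): Delta=0.1192 Bond=80.8576
(1,1): Delta=-0.4017 Bond=115.4922
(2,0): Delta=0.9997 Bond=38.2847
(2,1): Delta=-0.1946 Bond=105.7900
(2,2): Delta=-0.4755 Bond=126.8960
(3,0): Delta=3.6129 Bond=-75.7284
(3,1): Delta=0.0687 Bond=94.5477
(3,2): Delta=-0.2884 Bond=117.3513
(3,3): Delta=-0.5421 Bond=138.8973
V0=81.2767

Under the risk-neutral measure, an up-move has probability p* = (R−d)/(u−d) = 0.6786 and values discount at R = 1.04.
Payoffs at expiry: V(4,0)=57.0300, V(4,1)=101.7600, V(4,2)=102.8900, V(4,3)=96.5800, V(4,4)=80.8100
  t=3,j=0: stock 44.2170 → up 49.9652 (V=101.7600), down 37.5844 (V=57.0300). Price 84.0216; hedge Δ=3.6129, bond B=-75.7284.
  t=3,j=1: stock 58.7826 → up 66.4243 (V=102.8900), down 49.9652 (V=101.7600). Price 98.5834; hedge Δ=0.0687, bond B=94.5477.
  t=3,j=2: stock 78.1463 → up 88.3053 (V=96.5800), down 66.4243 (V=102.8900). Price 94.8156; hedge Δ=-0.2884, bond B=117.3513.
  t=3,j=3: stock 103.8886 → up 117.3941 (V=80.8100), down 88.3053 (V=96.5800). Price 82.5759; hedge Δ=-0.5421, bond B=138.8973.
  t=2,j=0: stock 52.0200 → up 58.7826 (V=98.5834), down 44.2170 (V=84.0216). Price 90.2912; hedge Δ=0.9997, bond B=38.2847.
  t=2,j=1: stock 69.1560 → up 78.1463 (V=94.8156), down 58.7826 (V=98.5834). Price 92.3334; hedge Δ=-0.1946, bond B=105.7900.
  t=2,j=2: stock 91.9368 → up 103.8886 (V=82.5759), down 78.1463 (V=94.8156). Price 83.1828; hedge Δ=-0.4755, bond B=126.8960.
  t=1,j=0: stock 61.2000 → up 69.1560 (V=92.3334), down 52.0200 (V=90.2912). Price 88.1509; hedge Δ=0.1192, bond B=80.8576.
  t=1,j=1: stock 81.3600 → up 91.9368 (V=83.1828), down 69.1560 (V=92.3334). Price 82.8116; hedge Δ=-0.4017, bond B=115.4922.
  t=0,j=0: stock 72.0000 → up 81.3600 (V=82.8116), down 61.2000 (V=88.1509). Price 81.2767; hedge Δ=-0.2648, bond B=100.3458.
As a check, the time-0 holding Δ(0,0)·S0 + B(0,0) comes to 81.2767 — exactly V0.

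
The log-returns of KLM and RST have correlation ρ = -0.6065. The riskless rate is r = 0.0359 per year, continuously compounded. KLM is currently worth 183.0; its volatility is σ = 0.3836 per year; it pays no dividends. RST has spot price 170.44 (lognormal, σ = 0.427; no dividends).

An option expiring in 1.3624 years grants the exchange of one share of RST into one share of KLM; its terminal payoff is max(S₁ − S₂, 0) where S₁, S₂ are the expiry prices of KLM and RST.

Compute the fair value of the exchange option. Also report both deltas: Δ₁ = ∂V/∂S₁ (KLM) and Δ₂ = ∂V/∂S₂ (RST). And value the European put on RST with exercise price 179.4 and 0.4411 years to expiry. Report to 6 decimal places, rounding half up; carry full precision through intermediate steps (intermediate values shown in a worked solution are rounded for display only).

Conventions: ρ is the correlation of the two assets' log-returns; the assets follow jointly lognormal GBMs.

σ_eff = √(σ₁² + σ₂² − 2ρσ₁σ₂) = √(0.3836² + 0.427² − 2·-0.6065·0.3836·0.427) = 0.726749
d₁ = (ln(S₁/S₂) + (q₂ − q₁ + σ_eff²/2)T) / (σ_eff√T) = (ln(183.0/170.44) + (0.0 − 0.0 + 0.264082)·1.3624) / 0.848275 = 0.507958
d₂ = d₁ − σ_eff√T = 0.507958 − 0.848275 = -0.340317
N(d₁) = 0.694259,  N(d₂) = 0.366809
V = S₁·e^{−q₁T}·N(d₁) − S₂·e^{−q₂T}·N(d₂) = 127.049325 − 62.518907 = 64.530418
Δ₁ = e^{−q₁T}·N(d₁) = 0.694259;  Δ₂ = −e^{−q₂T}·N(d₂) = -0.366809
[vanilla: RST put K=179.4]
σ√T = 0.427·√0.4411 = 0.283594
d₁ = (ln(S/K) + (r+σ²/2)T) / (σ√T) = (ln(170.44/179.4) + (0.0359+0.427²/2)·0.4411) / 0.283594 = (-0.051235 + 0.056048) / 0.283594 = 0.016973
d₂ = d₁ − σ√T = 0.016973 − 0.283594 = -0.266620
e^{−rT} = 0.984289
N(−d₁) = 0.493229,  N(−d₂) = 0.605119
price = K·e^{−rT}·N(−d₂) − S·N(−d₁) = 106.852852 − 84.065941 = 22.786911

exchange price = 64.530418
Δ1 = 0.694259
Δ2 = -0.366809
price(RST put K=179.4) = 22.786911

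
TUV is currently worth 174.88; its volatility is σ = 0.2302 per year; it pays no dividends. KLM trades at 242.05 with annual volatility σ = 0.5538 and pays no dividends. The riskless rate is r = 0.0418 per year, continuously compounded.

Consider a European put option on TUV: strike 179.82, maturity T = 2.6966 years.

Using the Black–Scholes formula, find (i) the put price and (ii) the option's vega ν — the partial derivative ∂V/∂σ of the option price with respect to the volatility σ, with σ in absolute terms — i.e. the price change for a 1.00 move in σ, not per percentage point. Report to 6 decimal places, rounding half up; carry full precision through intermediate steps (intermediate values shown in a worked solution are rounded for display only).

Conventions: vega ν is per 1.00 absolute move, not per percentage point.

price = 18.659531
ν = 105.179284

σ√T = 0.2302·√2.6966 = 0.378019
d₁ = (ln(S/K) + (r+σ²/2)T) / (σ√T) = (ln(174.88/179.82) + (0.0418+0.2302²/2)·2.6966) / 0.378019 = (-0.027856 + 0.184167) / 0.378019 = 0.413500
d₂ = d₁ − σ√T = 0.413500 − 0.378019 = 0.035481
e^{−rT} = 0.893403
N(−d₁) = 0.339620,  N(−d₂) = 0.485848
Put price V = K·e^{−rT}·N(−d₂) − S·N(−d₁) = 78.052325 − 59.392794 = 18.659531
φ(d₁) = (1/√(2π))·e^{−d₁²/2} = 0.366254
ν = S·φ(d₁)·√T = 105.179284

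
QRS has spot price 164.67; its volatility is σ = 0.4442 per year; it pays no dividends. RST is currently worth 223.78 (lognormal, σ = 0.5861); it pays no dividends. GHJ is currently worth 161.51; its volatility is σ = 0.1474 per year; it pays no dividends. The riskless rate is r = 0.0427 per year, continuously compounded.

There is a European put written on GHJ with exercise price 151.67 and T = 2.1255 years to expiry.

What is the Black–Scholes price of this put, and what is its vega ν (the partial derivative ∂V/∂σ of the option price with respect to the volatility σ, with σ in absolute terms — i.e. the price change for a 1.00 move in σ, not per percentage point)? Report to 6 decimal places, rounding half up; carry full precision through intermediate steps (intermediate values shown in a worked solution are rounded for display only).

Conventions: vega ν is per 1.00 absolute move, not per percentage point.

σ√T = 0.1474·√2.1255 = 0.214896
d₁ = (ln(S/K) + (r+σ²/2)T) / (σ√T) = (ln(161.51/151.67) + (0.0427+0.1474²/2)·2.1255) / 0.214896 = (0.062860 + 0.113849) / 0.214896 = 0.822300
d₂ = d₁ − σ√T = 0.822300 − 0.214896 = 0.607404
e^{−rT} = 0.913238
N(−d₁) = 0.205453,  N(−d₂) = 0.271791
Put price V = K·e^{−rT}·N(−d₂) − S·N(−d₁) = 37.646027 − 33.182717 = 4.463310
φ(d₁) = (1/√(2π))·e^{−d₁²/2} = 0.284498
ν = S·φ(d₁)·√T = 66.989990

price = 4.463310
ν = 66.989990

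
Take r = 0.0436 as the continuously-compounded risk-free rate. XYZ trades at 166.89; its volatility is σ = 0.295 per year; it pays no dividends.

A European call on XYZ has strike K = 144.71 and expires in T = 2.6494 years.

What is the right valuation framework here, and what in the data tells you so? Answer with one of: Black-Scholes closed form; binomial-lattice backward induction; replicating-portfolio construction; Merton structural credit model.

framework: Black-Scholes closed form

Key observation: everything needed for the exact continuous-time valuation of the European call on XYZ (strike 144.71) is given, and no feature rules the closed form out.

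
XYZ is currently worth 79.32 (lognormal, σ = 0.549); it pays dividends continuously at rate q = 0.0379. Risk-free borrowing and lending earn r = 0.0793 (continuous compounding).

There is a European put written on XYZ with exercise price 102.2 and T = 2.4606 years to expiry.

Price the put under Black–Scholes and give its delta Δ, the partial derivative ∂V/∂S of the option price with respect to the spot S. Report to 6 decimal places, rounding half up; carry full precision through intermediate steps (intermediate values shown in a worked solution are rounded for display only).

σ√T = 0.549·√2.4606 = 0.861178
d₁ = (ln(S/K) + (r−q+σ²/2)T) / (σ√T) = (ln(79.32/102.2) + (0.0793−0.0379+0.549²/2)·2.4606) / 0.861178 = (-0.253441 + 0.472682) / 0.861178 = 0.254583
d₂ = d₁ − σ√T = 0.254583 − 0.861178 = -0.606595
e^{−rT} = 0.822731
e^{−qT} = 0.910960
N(−d₁) = 0.399523,  N(−d₂) = 0.727940
Put price V = K·e^{−rT}·N(−d₂) − S·e^{−qT}·N(−d₁) = 61.207494 − 28.868434 = 32.339060
Δ = −e^{−qT}·N(−d₁) = -0.363949

price = 32.339060
Δ = -0.363949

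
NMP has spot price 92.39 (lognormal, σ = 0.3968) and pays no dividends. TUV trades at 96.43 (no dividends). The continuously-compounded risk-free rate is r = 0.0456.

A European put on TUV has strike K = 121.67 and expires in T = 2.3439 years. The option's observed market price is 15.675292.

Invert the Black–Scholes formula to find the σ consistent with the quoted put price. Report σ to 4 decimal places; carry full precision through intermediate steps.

At σ = 0.1201 the Black–Scholes value reproduces the quote:
σ√T = 0.1201·√2.3439 = 0.183871
d₁ = (ln(S/K) + (r+σ²/2)T) / (σ√T) = (ln(96.43/121.67) + (0.0456+0.1201²/2)·2.3439) / 0.183871 = (-0.232495 + 0.123786) / 0.183871 = -0.591225
d₂ = d₁ − σ√T = -0.591225 − 0.183871 = -0.775096
e^{−rT} = 0.898632
N(−d₁) = 0.722815,  N(−d₂) = 0.780859
V = K·e^{−rT}·N(−d₂) − S·N(−d₁) = 85.376374 − 69.701082 = 15.675292 (matching the quote); vega is positive throughout, so no other σ reproduces this price

sigma = 0.1201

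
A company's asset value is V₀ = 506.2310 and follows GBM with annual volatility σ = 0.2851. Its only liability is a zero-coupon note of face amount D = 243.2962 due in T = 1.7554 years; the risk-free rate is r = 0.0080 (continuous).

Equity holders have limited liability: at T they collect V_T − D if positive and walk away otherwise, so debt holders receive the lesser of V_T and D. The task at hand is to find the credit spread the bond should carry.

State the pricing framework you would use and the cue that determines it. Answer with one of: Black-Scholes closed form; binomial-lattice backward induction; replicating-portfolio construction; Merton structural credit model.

framework: Merton structural credit model

Key observation: a levered firm with one bullet debt due at 1.7554 years is the canonical structural-credit setup: equity is a call on the firm's assets struck at the face value.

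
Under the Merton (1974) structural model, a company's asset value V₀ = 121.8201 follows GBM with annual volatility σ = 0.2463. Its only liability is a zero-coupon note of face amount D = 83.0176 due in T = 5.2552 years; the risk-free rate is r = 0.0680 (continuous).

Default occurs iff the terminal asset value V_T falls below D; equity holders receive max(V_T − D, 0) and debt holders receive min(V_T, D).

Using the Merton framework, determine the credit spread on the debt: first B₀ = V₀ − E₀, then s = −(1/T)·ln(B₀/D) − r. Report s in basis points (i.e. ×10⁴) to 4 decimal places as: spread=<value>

spread=68.3771

Work the structural quantities from V₀ = 121.8201 against face 83.0176:
d₁ = [ln(V₀/D) + (r + σ²/2)T] / (σ√T)
   = [ln(121.8201/83.0176) + (0.0680 + 0.5·0.2463²)·5.2552] / (0.2463·√5.2552)
   = [0.383493 + 0.516754] / 0.564624 = 1.594418
d₂ = d₁ − σ√T = 1.594418 − 0.564624 = 1.029795
N(d₁) = 0.944579,  N(d₂) = 0.848447,  e^(−rT) = 0.699525
E₀ = V₀·N(d₁) − D·e^(−rT)·N(d₂)
   = 121.8201·0.944579 − 83.0176·0.699525·0.848447 = 65.796923
B₀ = V₀ − E₀ = 121.8201 − 65.796923 = 56.023177
spread = −(1/T)·ln(B₀/D) − r = −(1/5.2552)·ln(56.023177/83.0176) − 0.0680 = 0.00683771
in basis points: 0.00683771 × 10⁴ = 68.3771 bp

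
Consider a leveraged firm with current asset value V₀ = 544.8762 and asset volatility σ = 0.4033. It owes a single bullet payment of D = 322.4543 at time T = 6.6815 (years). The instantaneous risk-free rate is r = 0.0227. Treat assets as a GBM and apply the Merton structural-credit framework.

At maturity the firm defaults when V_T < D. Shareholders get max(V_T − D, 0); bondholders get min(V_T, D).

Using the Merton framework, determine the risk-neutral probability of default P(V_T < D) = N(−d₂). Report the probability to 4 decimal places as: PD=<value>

Work the structural quantities from V₀ = 544.8762 against face 322.4543:
d₁ = [ln(V₀/D) + (r + σ²/2)T] / (σ√T)
   = [ln(544.8762/322.4543) + (0.0227 + 0.5·0.4033²)·6.6815] / (0.4033·√6.6815)
   = [0.524597 + 0.695046] / 1.042474 = 1.169951
d₂ = d₁ − σ√T = 1.169951 − 1.042474 = 0.127477
risk-neutral PD = N(−d₂) = N(-0.127477) = 0.449282

PD=0.4493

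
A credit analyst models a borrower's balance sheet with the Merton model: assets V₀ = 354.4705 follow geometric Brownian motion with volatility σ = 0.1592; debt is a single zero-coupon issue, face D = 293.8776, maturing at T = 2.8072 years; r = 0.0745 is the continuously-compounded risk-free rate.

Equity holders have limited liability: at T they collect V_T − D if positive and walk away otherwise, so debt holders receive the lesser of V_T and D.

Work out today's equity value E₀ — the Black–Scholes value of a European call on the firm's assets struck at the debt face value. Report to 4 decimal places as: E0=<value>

E0=118.3786

Equity is a call on the firm's assets struck at D = 293.8776:
d₁ = [ln(V₀/D) + (r + σ²/2)T] / (σ√T)
   = [ln(354.4705/293.8776) + (0.0745 + 0.5·0.1592²)·2.8072] / (0.1592·√2.8072)
   = [0.187462 + 0.244710] / 0.266735 = 1.620230
d₂ = d₁ − σ√T = 1.620230 − 0.266735 = 1.353496
N(d₁) = 0.947409,  N(d₂) = 0.912051,  e^(−rT) = 0.811285
E₀ = V₀·N(d₁) − D·e^(−rT)·N(d₂)
   = 354.4705·0.947409 − 293.8776·0.811285·0.912051 = 118.378620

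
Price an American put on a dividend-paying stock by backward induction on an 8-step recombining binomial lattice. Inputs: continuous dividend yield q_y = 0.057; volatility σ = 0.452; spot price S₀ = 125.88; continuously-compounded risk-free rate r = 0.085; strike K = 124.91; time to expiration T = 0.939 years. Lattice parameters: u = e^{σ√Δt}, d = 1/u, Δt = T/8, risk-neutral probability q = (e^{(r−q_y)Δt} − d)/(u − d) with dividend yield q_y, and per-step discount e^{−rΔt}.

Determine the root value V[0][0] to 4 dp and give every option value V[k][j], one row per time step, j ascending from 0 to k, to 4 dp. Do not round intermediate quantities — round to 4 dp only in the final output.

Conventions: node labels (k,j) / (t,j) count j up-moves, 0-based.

params: Δt=0.11737 u=1.16749 d=0.85654 q=0.47195 e^(-rΔt)=0.99007
t_8 payoffs: 88.4401 75.2005 57.1544 32.5570 0.0000 0.0000 0.0000 0.0000 0.0000
k=7: node(7,0) S=42.5782 payoff=82.3318 vs cont=81.3757 → 82.3318 [stop]  node(7,1) S=58.0353 payoff=66.8747 vs cont=66.0216 → 66.8747 [stop]  node(7,2) S=79.1040 payoff=45.8060 vs cont=45.0935 → 45.8060 [stop]  node(7,3) S=107.8211 payoff=17.0889 vs cont=17.0211 → 17.0889 [stop]  node(7,4) S=146.9635 payoff=0.0000 vs cont=0.0000 → 0.0000 [wait]  node(7,5) S=200.3158 payoff=0.0000 vs cont=0.0000 → 0.0000 [wait]  node(7,6) S=273.0366 payoff=0.0000 vs cont=0.0000 → 0.0000 [wait]  node(7,7) S=372.1573 payoff=0.0000 vs cont=0.0000 → 0.0000 [wait]
k=6: node(6,0) S=49.7095 payoff=75.2005 vs cont=74.2919 → 75.2005 [stop]  node(6,1) S=67.7556 payoff=57.1544 vs cont=56.3661 → 57.1544 [stop]  node(6,2) S=92.3530 payoff=32.5570 vs cont=31.9328 → 32.5570 [stop]  node(6,3) S=125.8800 payoff=0.0000 vs cont=8.9342 → 8.9342 [wait]  node(6,4) S=171.5783 payoff=0.0000 vs cont=0.0000 → 0.0000 [wait]  node(6,5) S=233.8665 payoff=0.0000 vs cont=0.0000 → 0.0000 [wait]  node(6,6) S=318.7673 payoff=0.0000 vs cont=0.0000 → 0.0000 [wait]
k=5: node(5,0) S=58.0353 payoff=66.8747 vs cont=66.0216 → 66.8747 [stop]  node(5,1) S=79.1040 payoff=45.8060 vs cont=45.0935 → 45.8060 [stop]  node(5,2) S=107.8211 payoff=17.0889 vs cont=21.1957 → 21.1957 [wait]  node(5,3) S=146.9635 payoff=0.0000 vs cont=4.6709 → 4.6709 [wait]  node(5,4) S=200.3158 payoff=0.0000 vs cont=0.0000 → 0.0000 [wait]  node(5,5) S=273.0366 payoff=0.0000 vs cont=0.0000 → 0.0000 [wait]
k=4: node(4,0) S=67.7556 payoff=57.1544 vs cont=56.3661 → 57.1544 [stop]  node(4,1) S=92.3530 payoff=32.5570 vs cont=33.8518 → 33.8518 [wait]  node(4,2) S=125.8800 payoff=0.0000 vs cont=13.2638 → 13.2638 [wait]  node(4,3) S=171.5783 payoff=0.0000 vs cont=2.4420 → 2.4420 [wait]  node(4,4) S=233.8665 payoff=0.0000 vs cont=0.0000 → 0.0000 [wait]
k=3: node(3,0) S=79.1040 payoff=45.8060 vs cont=45.6985 → 45.8060 [stop]  node(3,1) S=107.8211 payoff=17.0889 vs cont=23.8957 → 23.8957 [wait]  node(3,2) S=146.9635 payoff=0.0000 vs cont=8.0755 → 8.0755 [wait]  node(3,3) S=200.3158 payoff=0.0000 vs cont=1.2767 → 1.2767 [wait]
k=2: node(2,0) S=92.3530 payoff=32.5570 vs cont=35.1134 → 35.1134 [wait]  node(2,1) S=125.8800 payoff=0.0000 vs cont=16.2662 → 16.2662 [wait]  node(2,2) S=171.5783 payoff=0.0000 vs cont=4.8185 → 4.8185 [wait]
k=1: node(1,0) S=107.8211 payoff=17.0889 vs cont=25.9582 → 25.9582 [wait]  node(1,1) S=146.9635 payoff=0.0000 vs cont=10.7556 → 10.7556 [wait]
k=0: node(0,0) S=125.8800 payoff=0.0000 vs cont=18.5969 → 18.5969 [wait]

price = 18.5969
tree:
18.5969
25.9582 10.7556
35.1134 16.2662 4.8185
45.8060 23.8957 8.0755 1.2767
57.1544 33.8518 13.2638 2.4420 0.0000
66.8747 45.8060 21.1957 4.6709 0.0000 0.0000
75.2005 57.1544 32.5570 8.9342 0.0000 0.0000 0.0000
82.3318 66.8747 45.8060 17.0889 0.0000 0.0000 0.0000 0.0000
88.4401 75.2005 57.1544 32.5570 0.0000 0.0000 0.0000 0.0000 0.0000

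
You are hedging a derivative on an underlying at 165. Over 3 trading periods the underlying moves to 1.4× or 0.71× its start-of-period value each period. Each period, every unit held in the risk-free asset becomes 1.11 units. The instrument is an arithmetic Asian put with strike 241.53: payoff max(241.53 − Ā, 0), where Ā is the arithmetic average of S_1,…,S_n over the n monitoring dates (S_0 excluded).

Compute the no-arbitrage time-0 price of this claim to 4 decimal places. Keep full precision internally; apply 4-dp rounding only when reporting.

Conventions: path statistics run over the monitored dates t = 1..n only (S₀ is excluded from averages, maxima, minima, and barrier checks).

No-arbitrage gives p* = (R−d)/(u−d) = 0.5797: enumerate every path, weight its payoff by its p*-probability, and discount by R^3.
Enumerate all 2^3 = 8 price paths (U = up ×1.4, D = down ×0.71); each path with k up-moves has probability p*^k·(1−p*)^(3−k).
DDD: Ā=86.4606, payoff=155.0694, prob=0.074241
UDD: Ā=170.4857, payoff=71.0443, prob=0.102402
DUD: Ā=132.5357, payoff=108.9943, prob=0.102402
UUD: Ā=261.3380, payoff=0.0000, prob=0.141244
DDU: Ā=105.5912, payoff=135.9388, prob=0.102402
UDU: Ā=208.2080, payoff=33.3220, prob=0.141244
DUU: Ā=170.2580, payoff=71.2720, prob=0.141244
UUU: Ā=335.7200, payoff=0.0000, prob=0.194820
Price = Σ prob·payoff / R^3 = 58.642621 / 1.367631 = 42.8790

price = 42.8790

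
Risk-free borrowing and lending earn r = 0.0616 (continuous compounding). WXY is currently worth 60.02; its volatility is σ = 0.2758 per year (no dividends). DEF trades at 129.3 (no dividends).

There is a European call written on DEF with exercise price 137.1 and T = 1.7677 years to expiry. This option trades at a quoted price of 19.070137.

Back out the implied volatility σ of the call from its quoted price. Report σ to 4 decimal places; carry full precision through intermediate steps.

At σ = 0.2356 the Black–Scholes value reproduces the quote:
σ√T = 0.2356·√1.7677 = 0.313242
d₁ = (ln(S/K) + (r+σ²/2)T) / (σ√T) = (ln(129.3/137.1) + (0.0616+0.2356²/2)·1.7677) / 0.313242 = (-0.058575 + 0.157951) / 0.313242 = 0.317248
d₂ = d₁ − σ√T = 0.317248 − 0.313242 = 0.004006
e^{−rT} = 0.896829
N(d₁) = 0.624472,  N(d₂) = 0.501598
V = S·N(d₁) − K·e^{−rT}·N(d₂) = 80.744250 − 61.674113 = 19.070137 (matching the quote); vega is positive throughout, so no other σ reproduces this price

sigma = 0.2356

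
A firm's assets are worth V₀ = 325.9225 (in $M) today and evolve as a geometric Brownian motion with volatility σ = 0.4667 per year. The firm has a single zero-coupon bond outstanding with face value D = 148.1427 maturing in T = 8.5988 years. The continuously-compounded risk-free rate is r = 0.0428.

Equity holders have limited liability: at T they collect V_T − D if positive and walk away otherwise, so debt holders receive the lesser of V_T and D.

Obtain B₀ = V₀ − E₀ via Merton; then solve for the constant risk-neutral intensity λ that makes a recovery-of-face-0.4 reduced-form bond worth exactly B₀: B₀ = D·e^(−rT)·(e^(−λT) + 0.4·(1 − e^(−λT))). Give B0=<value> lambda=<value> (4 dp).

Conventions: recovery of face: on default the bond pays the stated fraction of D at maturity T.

B0=78.3762 lambda=0.0580

Equity is a call on the firm's assets struck at D = 148.1427:
d₁ = [ln(V₀/D) + (r + σ²/2)T] / (σ√T)
   = [ln(325.9225/148.1427) + (0.0428 + 0.5·0.4667²)·8.5988] / (0.4667·√8.5988)
   = [0.788484 + 1.304476] / 1.368538 = 1.529340
d₂ = d₁ − σ√T = 1.529340 − 1.368538 = 0.160803
N(d₁) = 0.936910,  N(d₂) = 0.563876,  e^(−rT) = 0.692097
E₀ = V₀·N(d₁) − D·e^(−rT)·N(d₂)
   = 325.9225·0.936910 − 148.1427·0.692097·0.563876 = 247.546333
B₀ = V₀ − E₀ = 325.9225 − 247.546333 = 78.376167
e^(−λT) = (B₀·e^(rT)/D − 0.4)/(1 − 0.4) = (78.3762·1.444883/148.1427 − 0.4)/0.6 = 0.60738050
λ = −ln(0.60738050)/8.5988 = 0.057985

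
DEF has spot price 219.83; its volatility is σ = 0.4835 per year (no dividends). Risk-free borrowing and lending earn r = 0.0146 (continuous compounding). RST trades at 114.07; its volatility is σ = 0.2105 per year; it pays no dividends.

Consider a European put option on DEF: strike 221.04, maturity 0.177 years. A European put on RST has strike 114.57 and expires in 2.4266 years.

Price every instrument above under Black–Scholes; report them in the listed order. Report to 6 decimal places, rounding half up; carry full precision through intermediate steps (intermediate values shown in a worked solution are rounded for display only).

price(DEF put K=221.04) = 18.156167
price(RST put K=114.57) = 12.949465

[DEF put K=221.04]
σ√T = 0.4835·√0.177 = 0.203415
d₁ = (ln(S/K) + (r+σ²/2)T) / (σ√T) = (ln(219.83/221.04) + (0.0146+0.4835²/2)·0.177) / 0.203415 = (-0.005489 + 0.023273) / 0.203415 = 0.087427
d₂ = d₁ − σ√T = 0.087427 − 0.203415 = -0.115988
e^{−rT} = 0.997419
N(−d₁) = 0.465166,  N(−d₂) = 0.546169
price = K·e^{−rT}·N(−d₂) − S·N(−d₁) = 120.413657 − 102.257490 = 18.156167
[RST put K=114.57]
σ√T = 0.2105·√2.4266 = 0.327907
d₁ = (ln(S/K) + (r+σ²/2)T) / (σ√T) = (ln(114.07/114.57) + (0.0146+0.2105²/2)·2.4266) / 0.327907 = (-0.004374 + 0.089190) / 0.327907 = 0.258659
d₂ = d₁ − σ√T = 0.258659 − 0.327907 = -0.069248
e^{−rT} = 0.965192
N(−d₁) = 0.397949,  N(−d₂) = 0.527604
price = K·e^{−rT}·N(−d₂) − S·N(−d₁) = 58.343515 − 45.394050 = 12.949465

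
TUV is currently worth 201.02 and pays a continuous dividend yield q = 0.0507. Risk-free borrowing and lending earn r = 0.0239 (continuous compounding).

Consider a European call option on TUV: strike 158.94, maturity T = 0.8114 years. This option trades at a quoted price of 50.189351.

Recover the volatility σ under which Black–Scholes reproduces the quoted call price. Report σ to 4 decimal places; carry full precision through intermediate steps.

At σ = 0.4490 the Black–Scholes value reproduces the quote:
σ√T = 0.449·√0.8114 = 0.404449
d₁ = (ln(S/K) + (r−q+σ²/2)T) / (σ√T) = (ln(201.02/158.94) + (0.0239−0.0507+0.449²/2)·0.8114) / 0.404449 = (0.234878 + 0.060044) / 0.404449 = 0.729194
d₂ = d₁ − σ√T = 0.729194 − 0.404449 = 0.324744
e^{−rT} = 0.980794
e^{−qT} = 0.959697
N(d₁) = 0.767058,  N(d₂) = 0.627313
V = S·e^{−qT}·N(d₁) − K·e^{−rT}·N(d₂) = 147.979540 − 97.790189 = 50.189351 (the observed quote) — the price is monotone increasing in volatility, hence this σ is the only solution

sigma = 0.4490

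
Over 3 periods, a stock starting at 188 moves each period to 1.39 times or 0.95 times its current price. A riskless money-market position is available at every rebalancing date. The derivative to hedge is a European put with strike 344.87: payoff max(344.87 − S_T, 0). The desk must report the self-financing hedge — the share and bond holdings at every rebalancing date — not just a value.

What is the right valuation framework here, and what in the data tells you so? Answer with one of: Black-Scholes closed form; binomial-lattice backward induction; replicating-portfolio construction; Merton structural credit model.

framework: replicating-portfolio construction

Key observation: since the answer must list Δ and B at each node of the 1.39/0.95 lattice on 188, the replicating-portfolio method — solving the two-state system at every node — is the one that applies.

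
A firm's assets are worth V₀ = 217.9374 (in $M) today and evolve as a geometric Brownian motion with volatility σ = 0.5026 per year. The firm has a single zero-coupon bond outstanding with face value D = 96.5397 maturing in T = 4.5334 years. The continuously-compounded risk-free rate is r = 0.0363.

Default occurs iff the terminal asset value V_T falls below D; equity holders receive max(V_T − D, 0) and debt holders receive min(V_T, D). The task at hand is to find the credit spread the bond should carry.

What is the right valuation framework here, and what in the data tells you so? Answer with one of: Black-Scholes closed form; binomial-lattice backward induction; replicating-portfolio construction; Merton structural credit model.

framework: Merton structural credit model

Key observation: the asked-for credit quantity lives on the firm's capital structure — asset value, asset volatility, debt face 96.5397 — which is the structural model's domain.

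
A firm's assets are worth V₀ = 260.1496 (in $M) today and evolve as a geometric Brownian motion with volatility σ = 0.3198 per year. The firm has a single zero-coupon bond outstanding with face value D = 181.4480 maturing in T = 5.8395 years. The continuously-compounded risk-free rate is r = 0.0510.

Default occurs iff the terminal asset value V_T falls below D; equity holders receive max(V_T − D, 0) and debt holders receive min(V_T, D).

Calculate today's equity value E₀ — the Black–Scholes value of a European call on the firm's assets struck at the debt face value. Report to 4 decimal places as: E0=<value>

E0=140.6052

Work the structural quantities from V₀ = 260.1496 against face 181.4480:
d₁ = [ln(V₀/D) + (r + σ²/2)T] / (σ√T)
   = [ln(260.1496/181.4480) + (0.0510 + 0.5·0.3198²)·5.8395] / (0.3198·√5.8395)
   = [0.360288 + 0.596423] / 0.772799 = 1.237982
d₂ = d₁ − σ√T = 1.237982 − 0.772799 = 0.465184
N(d₁) = 0.892139,  N(d₂) = 0.679100,  e^(−rT) = 0.742439
E₀ = V₀·N(d₁) − D·e^(−rT)·N(d₂)
   = 260.1496·0.892139 − 181.4480·0.742439·0.679100 = 140.605182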